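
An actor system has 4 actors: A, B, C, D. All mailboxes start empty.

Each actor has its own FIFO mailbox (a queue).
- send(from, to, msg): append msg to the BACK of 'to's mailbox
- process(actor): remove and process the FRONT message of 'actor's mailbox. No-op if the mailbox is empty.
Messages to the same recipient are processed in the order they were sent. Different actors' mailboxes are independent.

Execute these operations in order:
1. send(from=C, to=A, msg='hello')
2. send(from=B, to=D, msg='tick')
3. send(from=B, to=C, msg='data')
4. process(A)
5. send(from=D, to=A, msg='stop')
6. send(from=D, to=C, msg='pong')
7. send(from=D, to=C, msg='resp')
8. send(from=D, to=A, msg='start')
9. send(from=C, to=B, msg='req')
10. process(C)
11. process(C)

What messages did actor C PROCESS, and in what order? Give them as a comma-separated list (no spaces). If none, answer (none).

Answer: data,pong

Derivation:
After 1 (send(from=C, to=A, msg='hello')): A:[hello] B:[] C:[] D:[]
After 2 (send(from=B, to=D, msg='tick')): A:[hello] B:[] C:[] D:[tick]
After 3 (send(from=B, to=C, msg='data')): A:[hello] B:[] C:[data] D:[tick]
After 4 (process(A)): A:[] B:[] C:[data] D:[tick]
After 5 (send(from=D, to=A, msg='stop')): A:[stop] B:[] C:[data] D:[tick]
After 6 (send(from=D, to=C, msg='pong')): A:[stop] B:[] C:[data,pong] D:[tick]
After 7 (send(from=D, to=C, msg='resp')): A:[stop] B:[] C:[data,pong,resp] D:[tick]
After 8 (send(from=D, to=A, msg='start')): A:[stop,start] B:[] C:[data,pong,resp] D:[tick]
After 9 (send(from=C, to=B, msg='req')): A:[stop,start] B:[req] C:[data,pong,resp] D:[tick]
After 10 (process(C)): A:[stop,start] B:[req] C:[pong,resp] D:[tick]
After 11 (process(C)): A:[stop,start] B:[req] C:[resp] D:[tick]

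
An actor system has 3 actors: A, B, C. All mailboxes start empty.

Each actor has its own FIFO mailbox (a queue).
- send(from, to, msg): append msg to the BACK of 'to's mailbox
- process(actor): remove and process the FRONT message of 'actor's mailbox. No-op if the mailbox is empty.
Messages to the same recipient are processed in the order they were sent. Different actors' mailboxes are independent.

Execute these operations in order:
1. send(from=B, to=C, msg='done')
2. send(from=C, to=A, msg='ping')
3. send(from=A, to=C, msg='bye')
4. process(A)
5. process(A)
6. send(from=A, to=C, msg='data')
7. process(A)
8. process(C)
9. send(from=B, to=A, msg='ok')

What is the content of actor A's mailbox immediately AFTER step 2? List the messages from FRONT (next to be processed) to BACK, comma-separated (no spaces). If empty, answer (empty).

After 1 (send(from=B, to=C, msg='done')): A:[] B:[] C:[done]
After 2 (send(from=C, to=A, msg='ping')): A:[ping] B:[] C:[done]

ping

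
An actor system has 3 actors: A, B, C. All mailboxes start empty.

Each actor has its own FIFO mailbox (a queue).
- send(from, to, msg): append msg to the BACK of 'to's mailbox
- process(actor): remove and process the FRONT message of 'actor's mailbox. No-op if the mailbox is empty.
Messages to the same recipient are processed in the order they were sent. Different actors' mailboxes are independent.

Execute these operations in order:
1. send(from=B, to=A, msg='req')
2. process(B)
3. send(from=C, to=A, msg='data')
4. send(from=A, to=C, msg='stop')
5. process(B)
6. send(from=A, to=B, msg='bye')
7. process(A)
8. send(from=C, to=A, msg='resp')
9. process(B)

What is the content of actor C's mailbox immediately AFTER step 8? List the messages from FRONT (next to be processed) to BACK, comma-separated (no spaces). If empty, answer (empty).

After 1 (send(from=B, to=A, msg='req')): A:[req] B:[] C:[]
After 2 (process(B)): A:[req] B:[] C:[]
After 3 (send(from=C, to=A, msg='data')): A:[req,data] B:[] C:[]
After 4 (send(from=A, to=C, msg='stop')): A:[req,data] B:[] C:[stop]
After 5 (process(B)): A:[req,data] B:[] C:[stop]
After 6 (send(from=A, to=B, msg='bye')): A:[req,data] B:[bye] C:[stop]
After 7 (process(A)): A:[data] B:[bye] C:[stop]
After 8 (send(from=C, to=A, msg='resp')): A:[data,resp] B:[bye] C:[stop]

stop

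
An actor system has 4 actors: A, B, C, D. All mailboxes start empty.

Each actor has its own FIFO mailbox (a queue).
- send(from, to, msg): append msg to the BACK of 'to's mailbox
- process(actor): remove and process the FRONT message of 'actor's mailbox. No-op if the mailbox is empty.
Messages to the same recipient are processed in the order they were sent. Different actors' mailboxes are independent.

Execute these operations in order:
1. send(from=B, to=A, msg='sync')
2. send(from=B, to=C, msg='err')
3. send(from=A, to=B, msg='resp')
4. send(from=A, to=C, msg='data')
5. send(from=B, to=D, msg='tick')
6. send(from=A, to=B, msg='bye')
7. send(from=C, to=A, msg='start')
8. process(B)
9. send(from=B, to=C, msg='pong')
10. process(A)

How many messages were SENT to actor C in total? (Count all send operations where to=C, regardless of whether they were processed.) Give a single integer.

After 1 (send(from=B, to=A, msg='sync')): A:[sync] B:[] C:[] D:[]
After 2 (send(from=B, to=C, msg='err')): A:[sync] B:[] C:[err] D:[]
After 3 (send(from=A, to=B, msg='resp')): A:[sync] B:[resp] C:[err] D:[]
After 4 (send(from=A, to=C, msg='data')): A:[sync] B:[resp] C:[err,data] D:[]
After 5 (send(from=B, to=D, msg='tick')): A:[sync] B:[resp] C:[err,data] D:[tick]
After 6 (send(from=A, to=B, msg='bye')): A:[sync] B:[resp,bye] C:[err,data] D:[tick]
After 7 (send(from=C, to=A, msg='start')): A:[sync,start] B:[resp,bye] C:[err,data] D:[tick]
After 8 (process(B)): A:[sync,start] B:[bye] C:[err,data] D:[tick]
After 9 (send(from=B, to=C, msg='pong')): A:[sync,start] B:[bye] C:[err,data,pong] D:[tick]
After 10 (process(A)): A:[start] B:[bye] C:[err,data,pong] D:[tick]

Answer: 3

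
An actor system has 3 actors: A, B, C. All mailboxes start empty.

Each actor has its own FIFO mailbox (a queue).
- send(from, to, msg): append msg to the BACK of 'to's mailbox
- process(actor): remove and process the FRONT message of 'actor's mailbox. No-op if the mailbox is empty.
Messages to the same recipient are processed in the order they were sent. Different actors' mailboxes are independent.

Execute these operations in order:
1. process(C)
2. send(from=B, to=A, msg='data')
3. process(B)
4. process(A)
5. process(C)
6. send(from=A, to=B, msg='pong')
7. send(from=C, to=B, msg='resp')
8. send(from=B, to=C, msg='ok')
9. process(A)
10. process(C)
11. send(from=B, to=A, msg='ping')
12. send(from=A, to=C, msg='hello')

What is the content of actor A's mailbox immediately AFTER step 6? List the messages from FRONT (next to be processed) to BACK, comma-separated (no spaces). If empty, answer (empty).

After 1 (process(C)): A:[] B:[] C:[]
After 2 (send(from=B, to=A, msg='data')): A:[data] B:[] C:[]
After 3 (process(B)): A:[data] B:[] C:[]
After 4 (process(A)): A:[] B:[] C:[]
After 5 (process(C)): A:[] B:[] C:[]
After 6 (send(from=A, to=B, msg='pong')): A:[] B:[pong] C:[]

(empty)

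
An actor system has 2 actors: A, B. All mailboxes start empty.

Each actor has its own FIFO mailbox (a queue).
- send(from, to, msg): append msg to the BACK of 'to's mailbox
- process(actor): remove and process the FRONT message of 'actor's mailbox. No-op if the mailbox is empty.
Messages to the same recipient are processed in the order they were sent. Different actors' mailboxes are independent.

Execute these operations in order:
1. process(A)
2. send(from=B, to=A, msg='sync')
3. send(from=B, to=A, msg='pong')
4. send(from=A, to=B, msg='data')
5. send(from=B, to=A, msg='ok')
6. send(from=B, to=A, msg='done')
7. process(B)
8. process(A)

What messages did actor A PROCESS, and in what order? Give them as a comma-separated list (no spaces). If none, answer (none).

After 1 (process(A)): A:[] B:[]
After 2 (send(from=B, to=A, msg='sync')): A:[sync] B:[]
After 3 (send(from=B, to=A, msg='pong')): A:[sync,pong] B:[]
After 4 (send(from=A, to=B, msg='data')): A:[sync,pong] B:[data]
After 5 (send(from=B, to=A, msg='ok')): A:[sync,pong,ok] B:[data]
After 6 (send(from=B, to=A, msg='done')): A:[sync,pong,ok,done] B:[data]
After 7 (process(B)): A:[sync,pong,ok,done] B:[]
After 8 (process(A)): A:[pong,ok,done] B:[]

Answer: sync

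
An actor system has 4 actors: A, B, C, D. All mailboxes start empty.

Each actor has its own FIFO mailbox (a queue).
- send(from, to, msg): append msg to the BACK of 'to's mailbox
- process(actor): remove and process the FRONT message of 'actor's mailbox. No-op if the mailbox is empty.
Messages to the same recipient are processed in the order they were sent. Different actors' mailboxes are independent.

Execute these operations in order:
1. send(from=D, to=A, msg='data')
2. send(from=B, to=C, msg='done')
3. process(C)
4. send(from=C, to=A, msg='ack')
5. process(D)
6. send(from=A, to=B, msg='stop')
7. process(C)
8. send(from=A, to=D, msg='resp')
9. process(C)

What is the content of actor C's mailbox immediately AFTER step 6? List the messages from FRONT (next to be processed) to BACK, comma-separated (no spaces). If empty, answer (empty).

After 1 (send(from=D, to=A, msg='data')): A:[data] B:[] C:[] D:[]
After 2 (send(from=B, to=C, msg='done')): A:[data] B:[] C:[done] D:[]
After 3 (process(C)): A:[data] B:[] C:[] D:[]
After 4 (send(from=C, to=A, msg='ack')): A:[data,ack] B:[] C:[] D:[]
After 5 (process(D)): A:[data,ack] B:[] C:[] D:[]
After 6 (send(from=A, to=B, msg='stop')): A:[data,ack] B:[stop] C:[] D:[]

(empty)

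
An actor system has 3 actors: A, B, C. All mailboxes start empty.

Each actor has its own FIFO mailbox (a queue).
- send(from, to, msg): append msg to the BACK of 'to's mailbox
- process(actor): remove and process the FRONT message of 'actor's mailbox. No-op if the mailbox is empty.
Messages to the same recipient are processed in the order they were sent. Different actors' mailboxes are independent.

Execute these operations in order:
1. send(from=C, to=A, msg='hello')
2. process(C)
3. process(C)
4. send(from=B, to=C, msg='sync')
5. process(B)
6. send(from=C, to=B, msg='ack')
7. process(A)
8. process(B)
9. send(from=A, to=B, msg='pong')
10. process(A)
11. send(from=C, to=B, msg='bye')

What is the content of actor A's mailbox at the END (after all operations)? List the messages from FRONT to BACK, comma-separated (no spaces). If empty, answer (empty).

Answer: (empty)

Derivation:
After 1 (send(from=C, to=A, msg='hello')): A:[hello] B:[] C:[]
After 2 (process(C)): A:[hello] B:[] C:[]
After 3 (process(C)): A:[hello] B:[] C:[]
After 4 (send(from=B, to=C, msg='sync')): A:[hello] B:[] C:[sync]
After 5 (process(B)): A:[hello] B:[] C:[sync]
After 6 (send(from=C, to=B, msg='ack')): A:[hello] B:[ack] C:[sync]
After 7 (process(A)): A:[] B:[ack] C:[sync]
After 8 (process(B)): A:[] B:[] C:[sync]
After 9 (send(from=A, to=B, msg='pong')): A:[] B:[pong] C:[sync]
After 10 (process(A)): A:[] B:[pong] C:[sync]
After 11 (send(from=C, to=B, msg='bye')): A:[] B:[pong,bye] C:[sync]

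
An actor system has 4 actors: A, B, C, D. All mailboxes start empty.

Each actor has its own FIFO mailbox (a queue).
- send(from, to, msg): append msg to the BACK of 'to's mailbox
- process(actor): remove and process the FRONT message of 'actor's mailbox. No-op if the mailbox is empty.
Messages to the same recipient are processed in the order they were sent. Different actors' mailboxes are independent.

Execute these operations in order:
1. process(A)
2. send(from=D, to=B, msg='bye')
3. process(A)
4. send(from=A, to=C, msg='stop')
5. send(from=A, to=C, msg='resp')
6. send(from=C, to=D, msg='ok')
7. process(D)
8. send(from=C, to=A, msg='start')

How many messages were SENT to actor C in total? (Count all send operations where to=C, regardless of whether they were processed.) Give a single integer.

After 1 (process(A)): A:[] B:[] C:[] D:[]
After 2 (send(from=D, to=B, msg='bye')): A:[] B:[bye] C:[] D:[]
After 3 (process(A)): A:[] B:[bye] C:[] D:[]
After 4 (send(from=A, to=C, msg='stop')): A:[] B:[bye] C:[stop] D:[]
After 5 (send(from=A, to=C, msg='resp')): A:[] B:[bye] C:[stop,resp] D:[]
After 6 (send(from=C, to=D, msg='ok')): A:[] B:[bye] C:[stop,resp] D:[ok]
After 7 (process(D)): A:[] B:[bye] C:[stop,resp] D:[]
After 8 (send(from=C, to=A, msg='start')): A:[start] B:[bye] C:[stop,resp] D:[]

Answer: 2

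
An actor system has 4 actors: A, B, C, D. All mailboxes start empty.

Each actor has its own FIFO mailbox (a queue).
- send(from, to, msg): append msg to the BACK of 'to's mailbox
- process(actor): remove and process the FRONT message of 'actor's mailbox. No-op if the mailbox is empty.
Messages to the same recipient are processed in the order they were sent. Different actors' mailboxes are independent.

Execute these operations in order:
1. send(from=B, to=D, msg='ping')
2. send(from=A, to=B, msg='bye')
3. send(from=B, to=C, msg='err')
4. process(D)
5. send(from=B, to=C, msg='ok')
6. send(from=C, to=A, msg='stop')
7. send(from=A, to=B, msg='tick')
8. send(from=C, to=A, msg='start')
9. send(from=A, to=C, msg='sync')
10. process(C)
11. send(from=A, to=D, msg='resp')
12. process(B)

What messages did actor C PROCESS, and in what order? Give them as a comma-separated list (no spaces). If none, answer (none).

Answer: err

Derivation:
After 1 (send(from=B, to=D, msg='ping')): A:[] B:[] C:[] D:[ping]
After 2 (send(from=A, to=B, msg='bye')): A:[] B:[bye] C:[] D:[ping]
After 3 (send(from=B, to=C, msg='err')): A:[] B:[bye] C:[err] D:[ping]
After 4 (process(D)): A:[] B:[bye] C:[err] D:[]
After 5 (send(from=B, to=C, msg='ok')): A:[] B:[bye] C:[err,ok] D:[]
After 6 (send(from=C, to=A, msg='stop')): A:[stop] B:[bye] C:[err,ok] D:[]
After 7 (send(from=A, to=B, msg='tick')): A:[stop] B:[bye,tick] C:[err,ok] D:[]
After 8 (send(from=C, to=A, msg='start')): A:[stop,start] B:[bye,tick] C:[err,ok] D:[]
After 9 (send(from=A, to=C, msg='sync')): A:[stop,start] B:[bye,tick] C:[err,ok,sync] D:[]
After 10 (process(C)): A:[stop,start] B:[bye,tick] C:[ok,sync] D:[]
After 11 (send(from=A, to=D, msg='resp')): A:[stop,start] B:[bye,tick] C:[ok,sync] D:[resp]
After 12 (process(B)): A:[stop,start] B:[tick] C:[ok,sync] D:[resp]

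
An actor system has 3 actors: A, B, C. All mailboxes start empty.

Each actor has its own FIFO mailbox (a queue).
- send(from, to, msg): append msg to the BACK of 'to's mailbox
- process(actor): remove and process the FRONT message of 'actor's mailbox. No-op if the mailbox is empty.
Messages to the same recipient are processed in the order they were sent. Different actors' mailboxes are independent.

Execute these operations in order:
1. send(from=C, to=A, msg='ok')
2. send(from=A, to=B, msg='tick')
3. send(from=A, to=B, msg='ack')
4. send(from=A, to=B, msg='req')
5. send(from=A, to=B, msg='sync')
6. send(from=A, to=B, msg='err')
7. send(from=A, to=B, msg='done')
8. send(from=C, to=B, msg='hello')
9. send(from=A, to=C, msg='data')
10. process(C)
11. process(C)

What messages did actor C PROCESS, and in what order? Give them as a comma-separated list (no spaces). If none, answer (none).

Answer: data

Derivation:
After 1 (send(from=C, to=A, msg='ok')): A:[ok] B:[] C:[]
After 2 (send(from=A, to=B, msg='tick')): A:[ok] B:[tick] C:[]
After 3 (send(from=A, to=B, msg='ack')): A:[ok] B:[tick,ack] C:[]
After 4 (send(from=A, to=B, msg='req')): A:[ok] B:[tick,ack,req] C:[]
After 5 (send(from=A, to=B, msg='sync')): A:[ok] B:[tick,ack,req,sync] C:[]
After 6 (send(from=A, to=B, msg='err')): A:[ok] B:[tick,ack,req,sync,err] C:[]
After 7 (send(from=A, to=B, msg='done')): A:[ok] B:[tick,ack,req,sync,err,done] C:[]
After 8 (send(from=C, to=B, msg='hello')): A:[ok] B:[tick,ack,req,sync,err,done,hello] C:[]
After 9 (send(from=A, to=C, msg='data')): A:[ok] B:[tick,ack,req,sync,err,done,hello] C:[data]
After 10 (process(C)): A:[ok] B:[tick,ack,req,sync,err,done,hello] C:[]
After 11 (process(C)): A:[ok] B:[tick,ack,req,sync,err,done,hello] C:[]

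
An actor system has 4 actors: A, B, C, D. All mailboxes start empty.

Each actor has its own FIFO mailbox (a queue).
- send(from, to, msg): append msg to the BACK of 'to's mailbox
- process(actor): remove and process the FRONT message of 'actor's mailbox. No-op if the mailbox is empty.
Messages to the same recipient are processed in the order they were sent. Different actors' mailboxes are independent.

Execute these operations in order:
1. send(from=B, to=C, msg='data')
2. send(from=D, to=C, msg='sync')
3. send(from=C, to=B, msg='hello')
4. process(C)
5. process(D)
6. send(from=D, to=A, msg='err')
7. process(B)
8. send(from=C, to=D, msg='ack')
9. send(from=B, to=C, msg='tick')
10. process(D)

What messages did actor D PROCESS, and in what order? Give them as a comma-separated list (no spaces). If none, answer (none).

After 1 (send(from=B, to=C, msg='data')): A:[] B:[] C:[data] D:[]
After 2 (send(from=D, to=C, msg='sync')): A:[] B:[] C:[data,sync] D:[]
After 3 (send(from=C, to=B, msg='hello')): A:[] B:[hello] C:[data,sync] D:[]
After 4 (process(C)): A:[] B:[hello] C:[sync] D:[]
After 5 (process(D)): A:[] B:[hello] C:[sync] D:[]
After 6 (send(from=D, to=A, msg='err')): A:[err] B:[hello] C:[sync] D:[]
After 7 (process(B)): A:[err] B:[] C:[sync] D:[]
After 8 (send(from=C, to=D, msg='ack')): A:[err] B:[] C:[sync] D:[ack]
After 9 (send(from=B, to=C, msg='tick')): A:[err] B:[] C:[sync,tick] D:[ack]
After 10 (process(D)): A:[err] B:[] C:[sync,tick] D:[]

Answer: ack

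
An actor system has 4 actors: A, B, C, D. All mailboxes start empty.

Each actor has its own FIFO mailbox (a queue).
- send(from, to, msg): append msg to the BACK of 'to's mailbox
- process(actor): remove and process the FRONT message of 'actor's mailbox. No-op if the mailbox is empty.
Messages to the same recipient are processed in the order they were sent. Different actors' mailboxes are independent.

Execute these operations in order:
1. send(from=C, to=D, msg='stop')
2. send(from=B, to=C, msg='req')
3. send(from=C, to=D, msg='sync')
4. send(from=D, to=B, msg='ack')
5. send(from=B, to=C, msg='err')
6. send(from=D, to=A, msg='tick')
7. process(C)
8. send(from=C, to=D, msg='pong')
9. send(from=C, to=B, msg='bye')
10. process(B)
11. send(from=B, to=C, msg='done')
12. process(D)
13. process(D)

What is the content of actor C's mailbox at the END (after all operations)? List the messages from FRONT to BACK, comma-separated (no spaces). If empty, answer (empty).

Answer: err,done

Derivation:
After 1 (send(from=C, to=D, msg='stop')): A:[] B:[] C:[] D:[stop]
After 2 (send(from=B, to=C, msg='req')): A:[] B:[] C:[req] D:[stop]
After 3 (send(from=C, to=D, msg='sync')): A:[] B:[] C:[req] D:[stop,sync]
After 4 (send(from=D, to=B, msg='ack')): A:[] B:[ack] C:[req] D:[stop,sync]
After 5 (send(from=B, to=C, msg='err')): A:[] B:[ack] C:[req,err] D:[stop,sync]
After 6 (send(from=D, to=A, msg='tick')): A:[tick] B:[ack] C:[req,err] D:[stop,sync]
After 7 (process(C)): A:[tick] B:[ack] C:[err] D:[stop,sync]
After 8 (send(from=C, to=D, msg='pong')): A:[tick] B:[ack] C:[err] D:[stop,sync,pong]
After 9 (send(from=C, to=B, msg='bye')): A:[tick] B:[ack,bye] C:[err] D:[stop,sync,pong]
After 10 (process(B)): A:[tick] B:[bye] C:[err] D:[stop,sync,pong]
After 11 (send(from=B, to=C, msg='done')): A:[tick] B:[bye] C:[err,done] D:[stop,sync,pong]
After 12 (process(D)): A:[tick] B:[bye] C:[err,done] D:[sync,pong]
After 13 (process(D)): A:[tick] B:[bye] C:[err,done] D:[pong]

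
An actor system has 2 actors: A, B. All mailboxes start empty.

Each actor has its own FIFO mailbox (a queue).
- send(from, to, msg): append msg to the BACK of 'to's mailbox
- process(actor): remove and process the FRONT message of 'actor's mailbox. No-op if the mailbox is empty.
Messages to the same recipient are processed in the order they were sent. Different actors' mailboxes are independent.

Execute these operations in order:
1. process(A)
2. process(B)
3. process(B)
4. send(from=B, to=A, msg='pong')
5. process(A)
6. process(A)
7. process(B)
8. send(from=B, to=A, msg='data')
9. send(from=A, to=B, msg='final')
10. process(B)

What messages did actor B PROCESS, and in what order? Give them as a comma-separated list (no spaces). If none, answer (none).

Answer: final

Derivation:
After 1 (process(A)): A:[] B:[]
After 2 (process(B)): A:[] B:[]
After 3 (process(B)): A:[] B:[]
After 4 (send(from=B, to=A, msg='pong')): A:[pong] B:[]
After 5 (process(A)): A:[] B:[]
After 6 (process(A)): A:[] B:[]
After 7 (process(B)): A:[] B:[]
After 8 (send(from=B, to=A, msg='data')): A:[data] B:[]
After 9 (send(from=A, to=B, msg='final')): A:[data] B:[final]
After 10 (process(B)): A:[data] B:[]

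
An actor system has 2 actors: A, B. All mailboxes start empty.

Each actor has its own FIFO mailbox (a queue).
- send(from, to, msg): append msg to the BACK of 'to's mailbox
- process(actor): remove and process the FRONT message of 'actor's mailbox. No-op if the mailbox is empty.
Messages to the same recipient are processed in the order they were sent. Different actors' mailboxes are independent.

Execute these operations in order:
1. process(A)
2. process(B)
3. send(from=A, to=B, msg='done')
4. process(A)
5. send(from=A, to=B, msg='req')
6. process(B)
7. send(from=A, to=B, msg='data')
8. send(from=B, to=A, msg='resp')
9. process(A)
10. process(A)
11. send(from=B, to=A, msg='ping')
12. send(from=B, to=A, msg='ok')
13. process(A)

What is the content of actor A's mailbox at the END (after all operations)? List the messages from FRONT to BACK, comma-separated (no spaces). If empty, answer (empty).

After 1 (process(A)): A:[] B:[]
After 2 (process(B)): A:[] B:[]
After 3 (send(from=A, to=B, msg='done')): A:[] B:[done]
After 4 (process(A)): A:[] B:[done]
After 5 (send(from=A, to=B, msg='req')): A:[] B:[done,req]
After 6 (process(B)): A:[] B:[req]
After 7 (send(from=A, to=B, msg='data')): A:[] B:[req,data]
After 8 (send(from=B, to=A, msg='resp')): A:[resp] B:[req,data]
After 9 (process(A)): A:[] B:[req,data]
After 10 (process(A)): A:[] B:[req,data]
After 11 (send(from=B, to=A, msg='ping')): A:[ping] B:[req,data]
After 12 (send(from=B, to=A, msg='ok')): A:[ping,ok] B:[req,data]
After 13 (process(A)): A:[ok] B:[req,data]

Answer: ok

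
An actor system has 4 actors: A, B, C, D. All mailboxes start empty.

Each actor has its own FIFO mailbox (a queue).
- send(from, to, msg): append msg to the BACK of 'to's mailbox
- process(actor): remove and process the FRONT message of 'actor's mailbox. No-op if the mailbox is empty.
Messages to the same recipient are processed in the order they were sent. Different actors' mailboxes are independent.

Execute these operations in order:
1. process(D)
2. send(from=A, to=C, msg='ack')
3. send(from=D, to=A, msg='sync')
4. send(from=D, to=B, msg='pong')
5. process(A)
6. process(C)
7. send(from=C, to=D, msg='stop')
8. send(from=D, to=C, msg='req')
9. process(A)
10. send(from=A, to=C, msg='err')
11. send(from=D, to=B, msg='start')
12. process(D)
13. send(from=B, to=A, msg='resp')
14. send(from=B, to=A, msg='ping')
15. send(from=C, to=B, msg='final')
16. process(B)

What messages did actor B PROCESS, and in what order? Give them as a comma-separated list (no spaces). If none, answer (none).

After 1 (process(D)): A:[] B:[] C:[] D:[]
After 2 (send(from=A, to=C, msg='ack')): A:[] B:[] C:[ack] D:[]
After 3 (send(from=D, to=A, msg='sync')): A:[sync] B:[] C:[ack] D:[]
After 4 (send(from=D, to=B, msg='pong')): A:[sync] B:[pong] C:[ack] D:[]
After 5 (process(A)): A:[] B:[pong] C:[ack] D:[]
After 6 (process(C)): A:[] B:[pong] C:[] D:[]
After 7 (send(from=C, to=D, msg='stop')): A:[] B:[pong] C:[] D:[stop]
After 8 (send(from=D, to=C, msg='req')): A:[] B:[pong] C:[req] D:[stop]
After 9 (process(A)): A:[] B:[pong] C:[req] D:[stop]
After 10 (send(from=A, to=C, msg='err')): A:[] B:[pong] C:[req,err] D:[stop]
After 11 (send(from=D, to=B, msg='start')): A:[] B:[pong,start] C:[req,err] D:[stop]
After 12 (process(D)): A:[] B:[pong,start] C:[req,err] D:[]
After 13 (send(from=B, to=A, msg='resp')): A:[resp] B:[pong,start] C:[req,err] D:[]
After 14 (send(from=B, to=A, msg='ping')): A:[resp,ping] B:[pong,start] C:[req,err] D:[]
After 15 (send(from=C, to=B, msg='final')): A:[resp,ping] B:[pong,start,final] C:[req,err] D:[]
After 16 (process(B)): A:[resp,ping] B:[start,final] C:[req,err] D:[]

Answer: pong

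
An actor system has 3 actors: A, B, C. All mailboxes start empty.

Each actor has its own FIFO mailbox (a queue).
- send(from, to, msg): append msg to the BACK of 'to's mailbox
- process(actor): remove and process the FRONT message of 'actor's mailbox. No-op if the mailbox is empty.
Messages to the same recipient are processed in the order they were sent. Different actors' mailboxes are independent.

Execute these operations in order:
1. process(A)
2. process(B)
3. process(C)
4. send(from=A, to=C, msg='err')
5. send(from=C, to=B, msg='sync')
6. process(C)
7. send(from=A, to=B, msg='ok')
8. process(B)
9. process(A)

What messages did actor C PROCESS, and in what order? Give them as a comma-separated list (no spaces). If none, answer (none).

Answer: err

Derivation:
After 1 (process(A)): A:[] B:[] C:[]
After 2 (process(B)): A:[] B:[] C:[]
After 3 (process(C)): A:[] B:[] C:[]
After 4 (send(from=A, to=C, msg='err')): A:[] B:[] C:[err]
After 5 (send(from=C, to=B, msg='sync')): A:[] B:[sync] C:[err]
After 6 (process(C)): A:[] B:[sync] C:[]
After 7 (send(from=A, to=B, msg='ok')): A:[] B:[sync,ok] C:[]
After 8 (process(B)): A:[] B:[ok] C:[]
After 9 (process(A)): A:[] B:[ok] C:[]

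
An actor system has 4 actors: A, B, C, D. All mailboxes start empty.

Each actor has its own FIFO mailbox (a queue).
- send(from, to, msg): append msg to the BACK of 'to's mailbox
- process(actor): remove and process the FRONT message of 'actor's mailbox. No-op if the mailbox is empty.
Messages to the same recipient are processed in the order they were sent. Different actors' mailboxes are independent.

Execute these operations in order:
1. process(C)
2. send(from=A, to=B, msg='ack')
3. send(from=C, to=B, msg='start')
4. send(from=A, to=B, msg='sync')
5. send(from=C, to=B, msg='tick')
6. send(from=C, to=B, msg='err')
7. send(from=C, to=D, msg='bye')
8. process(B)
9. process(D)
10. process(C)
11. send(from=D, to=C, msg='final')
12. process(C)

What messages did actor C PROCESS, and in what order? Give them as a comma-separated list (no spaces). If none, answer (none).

After 1 (process(C)): A:[] B:[] C:[] D:[]
After 2 (send(from=A, to=B, msg='ack')): A:[] B:[ack] C:[] D:[]
After 3 (send(from=C, to=B, msg='start')): A:[] B:[ack,start] C:[] D:[]
After 4 (send(from=A, to=B, msg='sync')): A:[] B:[ack,start,sync] C:[] D:[]
After 5 (send(from=C, to=B, msg='tick')): A:[] B:[ack,start,sync,tick] C:[] D:[]
After 6 (send(from=C, to=B, msg='err')): A:[] B:[ack,start,sync,tick,err] C:[] D:[]
After 7 (send(from=C, to=D, msg='bye')): A:[] B:[ack,start,sync,tick,err] C:[] D:[bye]
After 8 (process(B)): A:[] B:[start,sync,tick,err] C:[] D:[bye]
After 9 (process(D)): A:[] B:[start,sync,tick,err] C:[] D:[]
After 10 (process(C)): A:[] B:[start,sync,tick,err] C:[] D:[]
After 11 (send(from=D, to=C, msg='final')): A:[] B:[start,sync,tick,err] C:[final] D:[]
After 12 (process(C)): A:[] B:[start,sync,tick,err] C:[] D:[]

Answer: final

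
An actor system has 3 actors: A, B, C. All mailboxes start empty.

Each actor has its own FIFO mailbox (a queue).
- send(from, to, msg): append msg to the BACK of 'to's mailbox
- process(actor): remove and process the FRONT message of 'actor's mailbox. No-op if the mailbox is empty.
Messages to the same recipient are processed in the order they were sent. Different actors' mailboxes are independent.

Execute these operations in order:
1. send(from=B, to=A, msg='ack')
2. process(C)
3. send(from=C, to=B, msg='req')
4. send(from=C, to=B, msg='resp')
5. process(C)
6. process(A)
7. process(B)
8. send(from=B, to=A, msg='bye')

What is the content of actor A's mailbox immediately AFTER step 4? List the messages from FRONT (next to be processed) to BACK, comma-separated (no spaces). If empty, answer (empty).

After 1 (send(from=B, to=A, msg='ack')): A:[ack] B:[] C:[]
After 2 (process(C)): A:[ack] B:[] C:[]
After 3 (send(from=C, to=B, msg='req')): A:[ack] B:[req] C:[]
After 4 (send(from=C, to=B, msg='resp')): A:[ack] B:[req,resp] C:[]

ack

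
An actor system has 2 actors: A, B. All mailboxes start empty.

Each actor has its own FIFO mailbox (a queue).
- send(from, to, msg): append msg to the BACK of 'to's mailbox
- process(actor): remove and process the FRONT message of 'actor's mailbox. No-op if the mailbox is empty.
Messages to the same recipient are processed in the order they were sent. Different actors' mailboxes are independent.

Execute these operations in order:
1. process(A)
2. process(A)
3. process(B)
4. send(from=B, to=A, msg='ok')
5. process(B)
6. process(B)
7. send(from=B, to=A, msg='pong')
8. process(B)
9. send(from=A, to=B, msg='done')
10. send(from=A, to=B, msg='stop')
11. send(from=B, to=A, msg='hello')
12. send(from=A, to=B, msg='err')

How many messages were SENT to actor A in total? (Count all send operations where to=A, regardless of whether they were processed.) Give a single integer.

Answer: 3

Derivation:
After 1 (process(A)): A:[] B:[]
After 2 (process(A)): A:[] B:[]
After 3 (process(B)): A:[] B:[]
After 4 (send(from=B, to=A, msg='ok')): A:[ok] B:[]
After 5 (process(B)): A:[ok] B:[]
After 6 (process(B)): A:[ok] B:[]
After 7 (send(from=B, to=A, msg='pong')): A:[ok,pong] B:[]
After 8 (process(B)): A:[ok,pong] B:[]
After 9 (send(from=A, to=B, msg='done')): A:[ok,pong] B:[done]
After 10 (send(from=A, to=B, msg='stop')): A:[ok,pong] B:[done,stop]
After 11 (send(from=B, to=A, msg='hello')): A:[ok,pong,hello] B:[done,stop]
After 12 (send(from=A, to=B, msg='err')): A:[ok,pong,hello] B:[done,stop,err]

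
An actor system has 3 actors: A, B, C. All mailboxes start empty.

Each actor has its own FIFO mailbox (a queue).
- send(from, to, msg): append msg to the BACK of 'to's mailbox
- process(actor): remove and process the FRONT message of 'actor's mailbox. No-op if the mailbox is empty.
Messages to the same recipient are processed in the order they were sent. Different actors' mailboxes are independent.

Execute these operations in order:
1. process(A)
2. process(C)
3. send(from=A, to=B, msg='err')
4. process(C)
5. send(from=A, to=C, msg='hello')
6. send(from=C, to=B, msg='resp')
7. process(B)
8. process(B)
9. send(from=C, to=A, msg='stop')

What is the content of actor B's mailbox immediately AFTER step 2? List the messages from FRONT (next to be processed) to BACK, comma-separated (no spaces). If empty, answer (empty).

After 1 (process(A)): A:[] B:[] C:[]
After 2 (process(C)): A:[] B:[] C:[]

(empty)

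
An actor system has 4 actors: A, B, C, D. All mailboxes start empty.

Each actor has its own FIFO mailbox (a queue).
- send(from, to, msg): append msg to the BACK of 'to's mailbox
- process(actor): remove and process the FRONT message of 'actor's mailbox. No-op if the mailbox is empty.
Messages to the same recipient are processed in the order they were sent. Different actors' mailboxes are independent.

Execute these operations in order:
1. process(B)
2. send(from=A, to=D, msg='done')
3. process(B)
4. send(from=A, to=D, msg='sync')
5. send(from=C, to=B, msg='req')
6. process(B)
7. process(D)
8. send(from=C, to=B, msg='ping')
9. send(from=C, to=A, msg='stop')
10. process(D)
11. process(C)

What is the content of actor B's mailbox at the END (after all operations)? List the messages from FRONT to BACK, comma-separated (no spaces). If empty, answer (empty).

Answer: ping

Derivation:
After 1 (process(B)): A:[] B:[] C:[] D:[]
After 2 (send(from=A, to=D, msg='done')): A:[] B:[] C:[] D:[done]
After 3 (process(B)): A:[] B:[] C:[] D:[done]
After 4 (send(from=A, to=D, msg='sync')): A:[] B:[] C:[] D:[done,sync]
After 5 (send(from=C, to=B, msg='req')): A:[] B:[req] C:[] D:[done,sync]
After 6 (process(B)): A:[] B:[] C:[] D:[done,sync]
After 7 (process(D)): A:[] B:[] C:[] D:[sync]
After 8 (send(from=C, to=B, msg='ping')): A:[] B:[ping] C:[] D:[sync]
After 9 (send(from=C, to=A, msg='stop')): A:[stop] B:[ping] C:[] D:[sync]
After 10 (process(D)): A:[stop] B:[ping] C:[] D:[]
After 11 (process(C)): A:[stop] B:[ping] C:[] D:[]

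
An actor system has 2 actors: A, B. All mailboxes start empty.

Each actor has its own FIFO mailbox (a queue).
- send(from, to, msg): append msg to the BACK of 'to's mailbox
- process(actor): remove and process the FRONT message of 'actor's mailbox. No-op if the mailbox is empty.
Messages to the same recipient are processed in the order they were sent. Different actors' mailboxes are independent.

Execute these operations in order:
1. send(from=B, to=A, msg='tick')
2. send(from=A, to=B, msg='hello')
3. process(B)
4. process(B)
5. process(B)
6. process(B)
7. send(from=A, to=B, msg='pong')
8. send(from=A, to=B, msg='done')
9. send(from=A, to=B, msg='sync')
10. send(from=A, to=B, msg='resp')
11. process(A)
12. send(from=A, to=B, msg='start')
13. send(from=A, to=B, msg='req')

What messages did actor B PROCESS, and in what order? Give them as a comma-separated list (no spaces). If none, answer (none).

After 1 (send(from=B, to=A, msg='tick')): A:[tick] B:[]
After 2 (send(from=A, to=B, msg='hello')): A:[tick] B:[hello]
After 3 (process(B)): A:[tick] B:[]
After 4 (process(B)): A:[tick] B:[]
After 5 (process(B)): A:[tick] B:[]
After 6 (process(B)): A:[tick] B:[]
After 7 (send(from=A, to=B, msg='pong')): A:[tick] B:[pong]
After 8 (send(from=A, to=B, msg='done')): A:[tick] B:[pong,done]
After 9 (send(from=A, to=B, msg='sync')): A:[tick] B:[pong,done,sync]
After 10 (send(from=A, to=B, msg='resp')): A:[tick] B:[pong,done,sync,resp]
After 11 (process(A)): A:[] B:[pong,done,sync,resp]
After 12 (send(from=A, to=B, msg='start')): A:[] B:[pong,done,sync,resp,start]
After 13 (send(from=A, to=B, msg='req')): A:[] B:[pong,done,sync,resp,start,req]

Answer: hello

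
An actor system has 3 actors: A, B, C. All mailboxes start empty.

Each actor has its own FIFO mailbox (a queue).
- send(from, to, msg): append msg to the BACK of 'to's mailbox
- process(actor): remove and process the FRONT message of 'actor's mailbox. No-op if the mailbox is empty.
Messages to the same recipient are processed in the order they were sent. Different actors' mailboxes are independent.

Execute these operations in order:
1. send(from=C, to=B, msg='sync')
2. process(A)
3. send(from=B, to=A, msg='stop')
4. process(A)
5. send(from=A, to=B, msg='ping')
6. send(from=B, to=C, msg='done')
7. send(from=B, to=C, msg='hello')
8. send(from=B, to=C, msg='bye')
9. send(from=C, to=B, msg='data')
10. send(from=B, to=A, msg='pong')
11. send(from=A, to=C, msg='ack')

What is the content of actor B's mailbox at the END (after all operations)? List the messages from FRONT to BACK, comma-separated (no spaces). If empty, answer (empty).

Answer: sync,ping,data

Derivation:
After 1 (send(from=C, to=B, msg='sync')): A:[] B:[sync] C:[]
After 2 (process(A)): A:[] B:[sync] C:[]
After 3 (send(from=B, to=A, msg='stop')): A:[stop] B:[sync] C:[]
After 4 (process(A)): A:[] B:[sync] C:[]
After 5 (send(from=A, to=B, msg='ping')): A:[] B:[sync,ping] C:[]
After 6 (send(from=B, to=C, msg='done')): A:[] B:[sync,ping] C:[done]
After 7 (send(from=B, to=C, msg='hello')): A:[] B:[sync,ping] C:[done,hello]
After 8 (send(from=B, to=C, msg='bye')): A:[] B:[sync,ping] C:[done,hello,bye]
After 9 (send(from=C, to=B, msg='data')): A:[] B:[sync,ping,data] C:[done,hello,bye]
After 10 (send(from=B, to=A, msg='pong')): A:[pong] B:[sync,ping,data] C:[done,hello,bye]
After 11 (send(from=A, to=C, msg='ack')): A:[pong] B:[sync,ping,data] C:[done,hello,bye,ack]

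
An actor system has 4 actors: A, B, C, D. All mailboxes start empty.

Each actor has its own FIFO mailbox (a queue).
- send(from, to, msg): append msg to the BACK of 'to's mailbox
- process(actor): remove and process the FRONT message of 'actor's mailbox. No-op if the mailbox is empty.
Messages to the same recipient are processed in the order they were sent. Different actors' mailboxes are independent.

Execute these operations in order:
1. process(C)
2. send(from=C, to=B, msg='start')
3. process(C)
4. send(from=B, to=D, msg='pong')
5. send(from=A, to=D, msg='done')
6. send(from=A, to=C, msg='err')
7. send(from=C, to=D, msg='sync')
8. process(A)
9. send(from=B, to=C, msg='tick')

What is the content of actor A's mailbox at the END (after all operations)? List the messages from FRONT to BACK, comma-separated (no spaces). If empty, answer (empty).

Answer: (empty)

Derivation:
After 1 (process(C)): A:[] B:[] C:[] D:[]
After 2 (send(from=C, to=B, msg='start')): A:[] B:[start] C:[] D:[]
After 3 (process(C)): A:[] B:[start] C:[] D:[]
After 4 (send(from=B, to=D, msg='pong')): A:[] B:[start] C:[] D:[pong]
After 5 (send(from=A, to=D, msg='done')): A:[] B:[start] C:[] D:[pong,done]
After 6 (send(from=A, to=C, msg='err')): A:[] B:[start] C:[err] D:[pong,done]
After 7 (send(from=C, to=D, msg='sync')): A:[] B:[start] C:[err] D:[pong,done,sync]
After 8 (process(A)): A:[] B:[start] C:[err] D:[pong,done,sync]
After 9 (send(from=B, to=C, msg='tick')): A:[] B:[start] C:[err,tick] D:[pong,done,sync]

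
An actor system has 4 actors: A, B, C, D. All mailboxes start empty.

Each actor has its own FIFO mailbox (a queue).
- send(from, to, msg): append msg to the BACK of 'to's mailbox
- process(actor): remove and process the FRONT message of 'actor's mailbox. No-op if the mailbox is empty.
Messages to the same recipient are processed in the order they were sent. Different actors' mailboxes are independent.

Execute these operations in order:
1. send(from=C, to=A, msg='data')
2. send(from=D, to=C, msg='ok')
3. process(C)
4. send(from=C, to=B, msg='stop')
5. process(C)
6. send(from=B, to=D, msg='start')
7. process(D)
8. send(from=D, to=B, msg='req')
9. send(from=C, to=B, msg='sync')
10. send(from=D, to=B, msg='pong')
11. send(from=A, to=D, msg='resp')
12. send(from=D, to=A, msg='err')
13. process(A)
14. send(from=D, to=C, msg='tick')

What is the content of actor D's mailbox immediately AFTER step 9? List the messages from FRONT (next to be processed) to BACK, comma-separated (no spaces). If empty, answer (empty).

After 1 (send(from=C, to=A, msg='data')): A:[data] B:[] C:[] D:[]
After 2 (send(from=D, to=C, msg='ok')): A:[data] B:[] C:[ok] D:[]
After 3 (process(C)): A:[data] B:[] C:[] D:[]
After 4 (send(from=C, to=B, msg='stop')): A:[data] B:[stop] C:[] D:[]
After 5 (process(C)): A:[data] B:[stop] C:[] D:[]
After 6 (send(from=B, to=D, msg='start')): A:[data] B:[stop] C:[] D:[start]
After 7 (process(D)): A:[data] B:[stop] C:[] D:[]
After 8 (send(from=D, to=B, msg='req')): A:[data] B:[stop,req] C:[] D:[]
After 9 (send(from=C, to=B, msg='sync')): A:[data] B:[stop,req,sync] C:[] D:[]

(empty)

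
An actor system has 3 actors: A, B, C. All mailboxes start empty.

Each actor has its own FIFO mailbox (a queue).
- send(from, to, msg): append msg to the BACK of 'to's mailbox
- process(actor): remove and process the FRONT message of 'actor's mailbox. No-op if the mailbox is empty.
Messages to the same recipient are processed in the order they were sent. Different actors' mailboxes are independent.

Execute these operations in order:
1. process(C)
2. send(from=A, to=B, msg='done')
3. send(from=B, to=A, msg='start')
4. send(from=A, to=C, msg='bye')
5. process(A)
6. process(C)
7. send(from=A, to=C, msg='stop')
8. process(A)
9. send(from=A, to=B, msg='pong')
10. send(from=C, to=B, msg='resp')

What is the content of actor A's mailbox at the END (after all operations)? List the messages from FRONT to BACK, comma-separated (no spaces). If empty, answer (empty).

After 1 (process(C)): A:[] B:[] C:[]
After 2 (send(from=A, to=B, msg='done')): A:[] B:[done] C:[]
After 3 (send(from=B, to=A, msg='start')): A:[start] B:[done] C:[]
After 4 (send(from=A, to=C, msg='bye')): A:[start] B:[done] C:[bye]
After 5 (process(A)): A:[] B:[done] C:[bye]
After 6 (process(C)): A:[] B:[done] C:[]
After 7 (send(from=A, to=C, msg='stop')): A:[] B:[done] C:[stop]
After 8 (process(A)): A:[] B:[done] C:[stop]
After 9 (send(from=A, to=B, msg='pong')): A:[] B:[done,pong] C:[stop]
After 10 (send(from=C, to=B, msg='resp')): A:[] B:[done,pong,resp] C:[stop]

Answer: (empty)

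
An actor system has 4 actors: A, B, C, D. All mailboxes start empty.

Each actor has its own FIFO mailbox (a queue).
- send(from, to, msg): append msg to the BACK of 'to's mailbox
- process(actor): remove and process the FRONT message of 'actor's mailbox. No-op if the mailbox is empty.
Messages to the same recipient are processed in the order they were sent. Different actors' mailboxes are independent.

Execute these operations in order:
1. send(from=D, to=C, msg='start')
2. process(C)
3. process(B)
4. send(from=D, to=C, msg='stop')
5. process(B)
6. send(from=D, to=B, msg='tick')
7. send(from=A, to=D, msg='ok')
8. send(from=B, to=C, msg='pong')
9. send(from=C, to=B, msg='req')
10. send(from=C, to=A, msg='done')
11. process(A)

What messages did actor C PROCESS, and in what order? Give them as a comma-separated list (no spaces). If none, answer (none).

After 1 (send(from=D, to=C, msg='start')): A:[] B:[] C:[start] D:[]
After 2 (process(C)): A:[] B:[] C:[] D:[]
After 3 (process(B)): A:[] B:[] C:[] D:[]
After 4 (send(from=D, to=C, msg='stop')): A:[] B:[] C:[stop] D:[]
After 5 (process(B)): A:[] B:[] C:[stop] D:[]
After 6 (send(from=D, to=B, msg='tick')): A:[] B:[tick] C:[stop] D:[]
After 7 (send(from=A, to=D, msg='ok')): A:[] B:[tick] C:[stop] D:[ok]
After 8 (send(from=B, to=C, msg='pong')): A:[] B:[tick] C:[stop,pong] D:[ok]
After 9 (send(from=C, to=B, msg='req')): A:[] B:[tick,req] C:[stop,pong] D:[ok]
After 10 (send(from=C, to=A, msg='done')): A:[done] B:[tick,req] C:[stop,pong] D:[ok]
After 11 (process(A)): A:[] B:[tick,req] C:[stop,pong] D:[ok]

Answer: start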